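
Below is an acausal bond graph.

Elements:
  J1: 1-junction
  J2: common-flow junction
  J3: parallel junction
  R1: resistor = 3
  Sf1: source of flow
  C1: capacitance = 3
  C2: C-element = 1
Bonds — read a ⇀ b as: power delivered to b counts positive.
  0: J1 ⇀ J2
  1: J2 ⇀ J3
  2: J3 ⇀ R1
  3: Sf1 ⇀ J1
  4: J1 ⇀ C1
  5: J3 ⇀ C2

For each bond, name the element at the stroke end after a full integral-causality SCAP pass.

b3 stroke at Sf1  (Sf1 fixes flow; stroke at Sf1)
b0 stroke at J1  (common-f at J1 fixed by 3)
b4 stroke at J1  (J1: bond 3 brought flow, rest push out)
b1 stroke at J2  (J2 flow already set via bond 0)
b5 stroke at J3  (C2 integral (e out))
b2 stroke at R1  (common-e at J3 fixed by 5)

β0 |J1
β1 |J2
β2 |R1
β3 |Sf1
β4 |J1
β5 |J3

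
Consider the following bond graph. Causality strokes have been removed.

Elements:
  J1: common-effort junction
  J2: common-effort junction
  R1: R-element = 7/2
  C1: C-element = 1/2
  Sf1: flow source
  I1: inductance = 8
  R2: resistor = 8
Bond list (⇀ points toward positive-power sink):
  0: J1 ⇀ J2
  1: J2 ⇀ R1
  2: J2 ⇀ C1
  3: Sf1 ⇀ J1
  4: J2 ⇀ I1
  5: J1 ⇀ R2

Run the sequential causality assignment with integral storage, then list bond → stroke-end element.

b0 stroke at J1
b1 stroke at R1
b2 stroke at J2
b3 stroke at Sf1
b4 stroke at I1
b5 stroke at R2

bond 3 stroke→Sf1  (source Sf1 imposes f)
bond 2 stroke→J2  (C1: C, integral causality)
bond 0 stroke→J1  (0-jn J2 has e-setter on 2)
bond 1 stroke→R1  (common-e at J2 fixed by 2)
bond 4 stroke→I1  (common-e at J2 fixed by 2)
bond 5 stroke→R2  (0-jn J1 has e-setter on 0)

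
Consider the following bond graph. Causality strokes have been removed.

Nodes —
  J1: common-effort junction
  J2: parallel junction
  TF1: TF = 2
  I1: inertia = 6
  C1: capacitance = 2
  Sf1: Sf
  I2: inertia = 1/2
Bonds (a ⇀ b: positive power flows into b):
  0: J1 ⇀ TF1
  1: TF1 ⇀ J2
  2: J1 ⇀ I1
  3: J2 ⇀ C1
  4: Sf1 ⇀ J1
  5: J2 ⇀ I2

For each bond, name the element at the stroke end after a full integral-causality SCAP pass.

b0 →J1
b1 →TF1
b2 →I1
b3 →J2
b4 →Sf1
b5 →I2

β4 |Sf1  (Sf1 fixes flow; stroke at Sf1)
β2 |I1  (I1: I, integral causality)
β0 |J1  (only one effort-in slot at J1)
β1 |TF1  (through TF1, causality passes straight; one stroke at TF1)
β3 |J2  (C1 integral (e out))
β5 |I2  (J2 effort already set via bond 3)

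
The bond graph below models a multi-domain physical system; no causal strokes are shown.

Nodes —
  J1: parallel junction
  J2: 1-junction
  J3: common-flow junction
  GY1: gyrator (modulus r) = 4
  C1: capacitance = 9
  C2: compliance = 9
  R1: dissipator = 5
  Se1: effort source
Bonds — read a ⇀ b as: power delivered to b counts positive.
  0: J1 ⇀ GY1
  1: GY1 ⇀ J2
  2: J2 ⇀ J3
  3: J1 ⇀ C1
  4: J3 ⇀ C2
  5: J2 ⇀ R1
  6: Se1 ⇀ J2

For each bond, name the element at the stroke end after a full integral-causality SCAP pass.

β0 stroke→GY1
β1 stroke→GY1
β2 stroke→J2
β3 stroke→J1
β4 stroke→J3
β5 stroke→J2
β6 stroke→J2

β6 stroke→J2  (source Se1 imposes e)
β3 stroke→J1  (C1 outputs effort q/C1)
β0 stroke→GY1  (0-jn J1 has e-setter on 3)
β1 stroke→GY1  (GY1: gyrator matches bond 0)
β2 stroke→J2  (common-f at J2 fixed by 1)
β5 stroke→J2  (common-f at J2 fixed by 1)
β4 stroke→J3  (J3 flow already set via bond 2)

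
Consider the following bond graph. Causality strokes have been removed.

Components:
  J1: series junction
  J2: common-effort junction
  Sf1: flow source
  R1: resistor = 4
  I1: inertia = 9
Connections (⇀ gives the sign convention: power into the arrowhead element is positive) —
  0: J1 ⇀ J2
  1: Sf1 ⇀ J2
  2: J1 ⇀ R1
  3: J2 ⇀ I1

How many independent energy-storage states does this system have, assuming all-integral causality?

bond 1 stroke→Sf1  (Sf1 fixes flow; stroke at Sf1)
bond 3 stroke→I1  (prefer integral on I1)
bond 0 stroke→J2  (J2: last free bond brings effort in)
bond 2 stroke→J1  (common-f at J1 fixed by 0)

1  (I1 all integral)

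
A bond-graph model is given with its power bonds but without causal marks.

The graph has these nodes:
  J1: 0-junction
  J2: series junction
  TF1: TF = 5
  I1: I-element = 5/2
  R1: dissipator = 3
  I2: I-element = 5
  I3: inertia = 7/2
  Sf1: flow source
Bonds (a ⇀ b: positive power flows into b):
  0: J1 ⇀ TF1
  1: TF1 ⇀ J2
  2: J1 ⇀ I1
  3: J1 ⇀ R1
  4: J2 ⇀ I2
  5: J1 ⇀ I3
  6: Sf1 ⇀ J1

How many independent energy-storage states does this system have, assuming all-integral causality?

β6 |Sf1  (Sf1: flow source, stroke at near end)
β2 |I1  (prefer integral on I1)
β4 |I2  (I2: I, integral causality)
β1 |J2  (J2: bond 4 brought flow, rest push out)
β0 |TF1  (through TF1, causality passes straight; one stroke at TF1)
β5 |I3  (I3 outputs flow p/I3)
β3 |J1  (J1: last free bond brings effort in)

3  (I1, I2, I3 all integral)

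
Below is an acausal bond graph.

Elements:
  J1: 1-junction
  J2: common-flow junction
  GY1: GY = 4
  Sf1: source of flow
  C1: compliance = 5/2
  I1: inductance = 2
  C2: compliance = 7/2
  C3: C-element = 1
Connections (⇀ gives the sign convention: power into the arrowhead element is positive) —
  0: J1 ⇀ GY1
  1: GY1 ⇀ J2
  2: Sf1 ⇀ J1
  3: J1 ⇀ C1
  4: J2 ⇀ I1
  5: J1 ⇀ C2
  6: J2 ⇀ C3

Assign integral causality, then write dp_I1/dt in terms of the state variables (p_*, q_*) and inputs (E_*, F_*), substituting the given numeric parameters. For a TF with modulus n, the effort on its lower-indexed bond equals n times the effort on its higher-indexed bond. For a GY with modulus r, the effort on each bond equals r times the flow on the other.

b2 →Sf1  (Sf1 fixes flow; stroke at Sf1)
b0 →J1  (J1: bond 2 brought flow, rest push out)
b3 →J1  (J1: bond 2 brought flow, rest push out)
b5 →J1  (1-jn J1 has f-setter on 2)
b1 →J2  (through GY1, causality inverts; strokes same side of GY1)
b4 →I1  (I1 outputs flow p/I1)
b6 →J2  (J2 flow already set via bond 4)

dp_I1/dt = 4*F_Sf1 - q_C3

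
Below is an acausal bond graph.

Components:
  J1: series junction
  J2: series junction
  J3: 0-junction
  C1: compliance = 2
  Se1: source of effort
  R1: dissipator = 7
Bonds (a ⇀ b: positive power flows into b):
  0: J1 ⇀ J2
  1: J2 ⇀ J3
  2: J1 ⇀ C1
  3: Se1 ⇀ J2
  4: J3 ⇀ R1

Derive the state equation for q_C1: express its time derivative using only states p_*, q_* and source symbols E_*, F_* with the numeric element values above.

dq_C1/dt = E_Se1/7 - q_C1/14

b3 stroke at J2  (Se1 fixes effort; stroke away)
b2 stroke at J1  (C1 outputs effort q/C1)
b0 stroke at J2  (J1 needs exactly one f-in)
b1 stroke at J3  (J2: last free bond brings flow in)
b4 stroke at R1  (0-jn J3 has e-setter on 1)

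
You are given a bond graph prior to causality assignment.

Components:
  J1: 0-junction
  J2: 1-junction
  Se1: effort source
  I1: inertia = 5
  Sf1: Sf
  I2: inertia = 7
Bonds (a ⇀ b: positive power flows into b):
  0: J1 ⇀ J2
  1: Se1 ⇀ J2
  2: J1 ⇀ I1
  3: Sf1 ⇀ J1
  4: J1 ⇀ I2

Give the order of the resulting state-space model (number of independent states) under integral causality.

β1 stroke at J2  (Se1 fixes effort; stroke away)
β3 stroke at Sf1  (Sf1 fixes flow; stroke at Sf1)
β0 stroke at J1  (J2: last free bond brings flow in)
β2 stroke at I1  (J1: bond 0 brought effort, rest push out)
β4 stroke at I2  (J1 effort already set via bond 0)

2  (I1, I2 all integral)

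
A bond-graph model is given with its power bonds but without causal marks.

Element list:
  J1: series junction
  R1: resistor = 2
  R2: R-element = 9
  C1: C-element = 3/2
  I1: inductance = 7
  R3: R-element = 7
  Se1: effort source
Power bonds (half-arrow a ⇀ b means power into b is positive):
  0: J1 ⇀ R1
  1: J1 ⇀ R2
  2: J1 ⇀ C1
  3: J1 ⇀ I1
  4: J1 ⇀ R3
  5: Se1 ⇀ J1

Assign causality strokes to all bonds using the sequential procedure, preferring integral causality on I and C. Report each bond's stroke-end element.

bond 5 →J1  (source Se1 imposes e)
bond 2 →J1  (prefer integral on C1)
bond 3 →I1  (I1 outputs flow p/I1)
bond 0 →J1  (1-jn J1 has f-setter on 3)
bond 1 →J1  (J1 flow already set via bond 3)
bond 4 →J1  (1-jn J1 has f-setter on 3)

β0 stroke at J1
β1 stroke at J1
β2 stroke at J1
β3 stroke at I1
β4 stroke at J1
β5 stroke at J1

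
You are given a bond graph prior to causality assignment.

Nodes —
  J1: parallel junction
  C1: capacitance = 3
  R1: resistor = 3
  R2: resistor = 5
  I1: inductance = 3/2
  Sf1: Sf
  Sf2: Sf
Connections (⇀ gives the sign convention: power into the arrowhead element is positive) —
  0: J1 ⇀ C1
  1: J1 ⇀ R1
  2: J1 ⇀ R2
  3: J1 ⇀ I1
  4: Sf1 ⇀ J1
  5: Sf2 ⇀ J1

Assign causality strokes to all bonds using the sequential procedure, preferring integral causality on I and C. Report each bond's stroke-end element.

b0 stroke→J1
b1 stroke→R1
b2 stroke→R2
b3 stroke→I1
b4 stroke→Sf1
b5 stroke→Sf2

β4 →Sf1  (Sf1 (Sf) sets flow on bond)
β5 →Sf2  (Sf2: flow source, stroke at near end)
β0 →J1  (C1 integral (e out))
β1 →R1  (common-e at J1 fixed by 0)
β2 →R2  (0-jn J1 has e-setter on 0)
β3 →I1  (0-jn J1 has e-setter on 0)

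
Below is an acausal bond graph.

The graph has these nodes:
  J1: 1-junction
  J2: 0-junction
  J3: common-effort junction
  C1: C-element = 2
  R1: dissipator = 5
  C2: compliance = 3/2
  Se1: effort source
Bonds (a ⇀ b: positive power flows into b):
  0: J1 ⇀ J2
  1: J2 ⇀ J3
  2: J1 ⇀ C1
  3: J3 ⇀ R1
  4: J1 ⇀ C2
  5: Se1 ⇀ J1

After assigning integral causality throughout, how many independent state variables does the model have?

2  (C1, C2 all integral)

β5 →J1  (Se1 (Se) sets effort on bond)
β2 →J1  (C1 integral (e out))
β4 →J1  (C2: C, integral causality)
β0 →J2  (only one flow-in slot at J1)
β1 →J3  (J2 effort already set via bond 0)
β3 →R1  (J3: bond 1 brought effort, rest push out)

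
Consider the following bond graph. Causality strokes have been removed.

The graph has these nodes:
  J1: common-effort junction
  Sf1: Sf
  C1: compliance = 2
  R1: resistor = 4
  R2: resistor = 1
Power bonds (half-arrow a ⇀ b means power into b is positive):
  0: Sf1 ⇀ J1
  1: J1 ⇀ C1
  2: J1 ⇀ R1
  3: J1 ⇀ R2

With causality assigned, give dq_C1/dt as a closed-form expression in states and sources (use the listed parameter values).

bond 0 |Sf1  (Sf1 fixes flow; stroke at Sf1)
bond 1 |J1  (C1 outputs effort q/C1)
bond 2 |R1  (common-e at J1 fixed by 1)
bond 3 |R2  (J1: bond 1 brought effort, rest push out)

dq_C1/dt = F_Sf1 - 5*q_C1/8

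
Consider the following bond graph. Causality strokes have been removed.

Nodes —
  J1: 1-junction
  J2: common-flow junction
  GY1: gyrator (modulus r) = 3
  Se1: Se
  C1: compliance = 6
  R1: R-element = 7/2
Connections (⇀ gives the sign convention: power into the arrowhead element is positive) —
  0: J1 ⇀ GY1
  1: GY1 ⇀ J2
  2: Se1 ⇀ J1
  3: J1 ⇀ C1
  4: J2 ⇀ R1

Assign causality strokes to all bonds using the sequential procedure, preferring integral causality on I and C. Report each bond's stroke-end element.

β2 |J1  (Se1 (Se) sets effort on bond)
β3 |J1  (C1 integral (e out))
β0 |GY1  (J1 needs exactly one f-in)
β1 |GY1  (through GY1, causality inverts; strokes same side of GY1)
β4 |J2  (common-f at J2 fixed by 1)

b0 |GY1
b1 |GY1
b2 |J1
b3 |J1
b4 |J2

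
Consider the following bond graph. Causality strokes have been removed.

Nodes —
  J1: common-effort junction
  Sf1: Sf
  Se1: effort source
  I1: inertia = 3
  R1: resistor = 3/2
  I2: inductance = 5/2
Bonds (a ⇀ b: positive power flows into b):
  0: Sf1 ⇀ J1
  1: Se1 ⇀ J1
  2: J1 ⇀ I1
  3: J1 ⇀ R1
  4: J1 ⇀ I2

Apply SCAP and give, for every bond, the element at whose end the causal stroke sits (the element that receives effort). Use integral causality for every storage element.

bond 0 |Sf1  (Sf1: flow source, stroke at near end)
bond 1 |J1  (Se1: effort source, stroke at far end)
bond 2 |I1  (common-e at J1 fixed by 1)
bond 3 |R1  (J1 effort already set via bond 1)
bond 4 |I2  (0-jn J1 has e-setter on 1)

b0 stroke at Sf1
b1 stroke at J1
b2 stroke at I1
b3 stroke at R1
b4 stroke at I2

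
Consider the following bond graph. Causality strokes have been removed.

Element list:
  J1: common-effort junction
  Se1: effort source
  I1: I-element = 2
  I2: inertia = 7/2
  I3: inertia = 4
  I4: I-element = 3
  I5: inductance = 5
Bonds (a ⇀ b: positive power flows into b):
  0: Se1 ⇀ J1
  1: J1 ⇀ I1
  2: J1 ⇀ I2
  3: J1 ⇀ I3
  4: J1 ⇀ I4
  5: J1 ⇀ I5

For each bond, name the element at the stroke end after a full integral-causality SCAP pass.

b0 |J1  (Se1: effort source, stroke at far end)
b1 |I1  (J1: bond 0 brought effort, rest push out)
b2 |I2  (common-e at J1 fixed by 0)
b3 |I3  (0-jn J1 has e-setter on 0)
b4 |I4  (common-e at J1 fixed by 0)
b5 |I5  (0-jn J1 has e-setter on 0)

β0 →J1
β1 →I1
β2 →I2
β3 →I3
β4 →I4
β5 →I5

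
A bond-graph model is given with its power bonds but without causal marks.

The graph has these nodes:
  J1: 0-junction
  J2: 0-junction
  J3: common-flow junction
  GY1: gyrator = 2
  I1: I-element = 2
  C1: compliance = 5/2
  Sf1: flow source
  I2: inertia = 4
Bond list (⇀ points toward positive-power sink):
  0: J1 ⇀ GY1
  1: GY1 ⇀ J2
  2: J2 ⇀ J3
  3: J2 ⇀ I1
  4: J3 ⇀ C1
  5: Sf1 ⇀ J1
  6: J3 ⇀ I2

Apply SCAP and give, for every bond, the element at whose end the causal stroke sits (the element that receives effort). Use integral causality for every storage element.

#5 stroke→Sf1  (Sf1 (Sf) sets flow on bond)
#0 stroke→J1  (J1: last free bond brings effort in)
#1 stroke→J2  (GY1: gyrator matches bond 0)
#2 stroke→J3  (J2 effort already set via bond 1)
#3 stroke→I1  (J2: bond 1 brought effort, rest push out)
#4 stroke→J3  (C1: C, integral causality)
#6 stroke→I2  (J3: last free bond brings flow in)

b0 →J1
b1 →J2
b2 →J3
b3 →I1
b4 →J3
b5 →Sf1
b6 →I2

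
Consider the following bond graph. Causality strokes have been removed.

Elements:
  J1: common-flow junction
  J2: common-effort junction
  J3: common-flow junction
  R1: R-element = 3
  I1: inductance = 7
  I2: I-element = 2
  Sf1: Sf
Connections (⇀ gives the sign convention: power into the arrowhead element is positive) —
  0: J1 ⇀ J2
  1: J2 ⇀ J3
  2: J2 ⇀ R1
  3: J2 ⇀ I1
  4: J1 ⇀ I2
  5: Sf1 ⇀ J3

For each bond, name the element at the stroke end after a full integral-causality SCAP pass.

#0 stroke at J1
#1 stroke at J3
#2 stroke at J2
#3 stroke at I1
#4 stroke at I2
#5 stroke at Sf1

β5 →Sf1  (Sf1 fixes flow; stroke at Sf1)
β1 →J3  (1-jn J3 has f-setter on 5)
β3 →I1  (I1 outputs flow p/I1)
β4 →I2  (I2 integral (f out))
β0 →J1  (J1 flow already set via bond 4)
β2 →J2  (J2 needs exactly one e-in)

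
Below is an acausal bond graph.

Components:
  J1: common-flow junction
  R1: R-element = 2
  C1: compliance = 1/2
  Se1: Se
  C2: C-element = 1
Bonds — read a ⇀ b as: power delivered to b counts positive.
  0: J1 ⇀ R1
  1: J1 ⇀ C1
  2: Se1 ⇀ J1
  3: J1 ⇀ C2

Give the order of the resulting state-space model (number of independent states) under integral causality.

bond 2 stroke at J1  (Se1 (Se) sets effort on bond)
bond 1 stroke at J1  (C1: C, integral causality)
bond 3 stroke at J1  (C2 integral (e out))
bond 0 stroke at R1  (J1: last free bond brings flow in)

2  (C1, C2 all integral)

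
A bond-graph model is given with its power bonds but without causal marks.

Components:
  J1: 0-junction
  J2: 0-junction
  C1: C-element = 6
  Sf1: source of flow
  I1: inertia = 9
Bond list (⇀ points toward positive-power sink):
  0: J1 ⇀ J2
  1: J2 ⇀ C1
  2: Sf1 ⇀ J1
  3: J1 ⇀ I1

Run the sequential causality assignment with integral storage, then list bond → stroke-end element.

β2 |Sf1  (source Sf1 imposes f)
β1 |J2  (C1 outputs effort q/C1)
β0 |J1  (J2 effort already set via bond 1)
β3 |I1  (common-e at J1 fixed by 0)

#0 stroke at J1
#1 stroke at J2
#2 stroke at Sf1
#3 stroke at I1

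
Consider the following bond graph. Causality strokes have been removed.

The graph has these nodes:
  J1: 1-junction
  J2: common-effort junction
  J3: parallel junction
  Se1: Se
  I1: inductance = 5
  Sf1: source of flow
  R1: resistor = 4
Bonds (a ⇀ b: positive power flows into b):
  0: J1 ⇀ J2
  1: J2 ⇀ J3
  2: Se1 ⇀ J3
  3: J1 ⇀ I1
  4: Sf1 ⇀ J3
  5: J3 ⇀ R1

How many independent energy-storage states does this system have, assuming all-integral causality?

β2 |J3  (Se1 fixes effort; stroke away)
β4 |Sf1  (source Sf1 imposes f)
β1 |J2  (0-jn J3 has e-setter on 2)
β5 |R1  (0-jn J3 has e-setter on 2)
β0 |J1  (common-e at J2 fixed by 1)
β3 |I1  (J1: last free bond brings flow in)

1  (I1 all integral)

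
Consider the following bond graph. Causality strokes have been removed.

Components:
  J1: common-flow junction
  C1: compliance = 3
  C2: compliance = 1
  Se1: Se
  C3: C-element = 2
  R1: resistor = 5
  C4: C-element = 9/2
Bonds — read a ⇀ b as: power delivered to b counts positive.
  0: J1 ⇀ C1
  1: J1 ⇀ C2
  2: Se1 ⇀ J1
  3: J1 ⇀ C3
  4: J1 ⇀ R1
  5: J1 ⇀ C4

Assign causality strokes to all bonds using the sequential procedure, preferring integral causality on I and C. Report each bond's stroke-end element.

#2 |J1  (source Se1 imposes e)
#0 |J1  (C1 outputs effort q/C1)
#1 |J1  (C2 outputs effort q/C2)
#3 |J1  (C3 outputs effort q/C3)
#5 |J1  (C4 outputs effort q/C4)
#4 |R1  (closing 1-jn rule on J1)

bond 0 |J1
bond 1 |J1
bond 2 |J1
bond 3 |J1
bond 4 |R1
bond 5 |J1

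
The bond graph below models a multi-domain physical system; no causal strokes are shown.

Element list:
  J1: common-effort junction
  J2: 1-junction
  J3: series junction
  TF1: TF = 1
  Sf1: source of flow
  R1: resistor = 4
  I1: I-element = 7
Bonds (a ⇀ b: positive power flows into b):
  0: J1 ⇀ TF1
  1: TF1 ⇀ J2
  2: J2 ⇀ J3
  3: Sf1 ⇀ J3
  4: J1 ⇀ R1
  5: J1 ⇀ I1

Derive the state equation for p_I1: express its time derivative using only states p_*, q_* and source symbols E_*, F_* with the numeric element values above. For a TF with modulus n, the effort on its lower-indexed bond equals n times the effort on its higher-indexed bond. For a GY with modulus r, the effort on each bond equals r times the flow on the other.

dp_I1/dt = -4*F_Sf1 - 4*p_I1/7

β3 stroke at Sf1  (source Sf1 imposes f)
β2 stroke at J3  (1-jn J3 has f-setter on 3)
β1 stroke at J2  (common-f at J2 fixed by 2)
β0 stroke at TF1  (TF TF1: opposite of bond 1)
β5 stroke at I1  (I1 outputs flow p/I1)
β4 stroke at J1  (J1: last free bond brings effort in)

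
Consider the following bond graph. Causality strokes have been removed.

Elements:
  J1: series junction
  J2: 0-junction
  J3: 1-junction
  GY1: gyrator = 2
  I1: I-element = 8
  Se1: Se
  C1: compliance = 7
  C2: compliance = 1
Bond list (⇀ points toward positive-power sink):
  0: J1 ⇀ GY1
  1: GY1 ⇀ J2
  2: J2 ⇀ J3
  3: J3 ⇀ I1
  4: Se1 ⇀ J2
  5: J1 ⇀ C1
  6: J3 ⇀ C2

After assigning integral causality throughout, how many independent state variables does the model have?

3  (C1, C2, I1 all integral)

b4 stroke at J2  (source Se1 imposes e)
b1 stroke at GY1  (0-jn J2 has e-setter on 4)
b2 stroke at J3  (J2 effort already set via bond 4)
b0 stroke at GY1  (GY GY1: same side as bond 1)
b5 stroke at J1  (common-f at J1 fixed by 0)
b3 stroke at I1  (prefer integral on I1)
b6 stroke at J3  (1-jn J3 has f-setter on 3)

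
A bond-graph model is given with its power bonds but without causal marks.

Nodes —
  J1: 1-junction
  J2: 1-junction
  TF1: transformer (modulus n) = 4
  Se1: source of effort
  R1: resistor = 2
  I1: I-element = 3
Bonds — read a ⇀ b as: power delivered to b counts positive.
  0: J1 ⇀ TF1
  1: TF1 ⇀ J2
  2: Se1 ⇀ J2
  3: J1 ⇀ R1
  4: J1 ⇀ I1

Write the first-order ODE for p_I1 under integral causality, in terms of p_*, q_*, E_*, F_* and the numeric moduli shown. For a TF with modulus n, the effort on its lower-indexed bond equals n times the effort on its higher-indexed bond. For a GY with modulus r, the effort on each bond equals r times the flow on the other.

β2 →J2  (Se1 fixes effort; stroke away)
β1 →TF1  (J2 needs exactly one f-in)
β0 →J1  (through TF1, causality passes straight; one stroke at TF1)
β4 →I1  (prefer integral on I1)
β3 →J1  (common-f at J1 fixed by 4)

dp_I1/dt = 4*E_Se1 - 2*p_I1/3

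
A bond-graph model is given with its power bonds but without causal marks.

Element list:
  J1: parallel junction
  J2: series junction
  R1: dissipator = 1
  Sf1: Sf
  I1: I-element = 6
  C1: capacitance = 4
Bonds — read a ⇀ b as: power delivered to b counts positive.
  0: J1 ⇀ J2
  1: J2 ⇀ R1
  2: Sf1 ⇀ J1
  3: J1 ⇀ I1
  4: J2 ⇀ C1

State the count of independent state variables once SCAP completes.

2  (C1, I1 all integral)

#2 stroke→Sf1  (Sf1: flow source, stroke at near end)
#3 stroke→I1  (prefer integral on I1)
#0 stroke→J1  (J1 needs exactly one e-in)
#1 stroke→J2  (1-jn J2 has f-setter on 0)
#4 stroke→J2  (J2 flow already set via bond 0)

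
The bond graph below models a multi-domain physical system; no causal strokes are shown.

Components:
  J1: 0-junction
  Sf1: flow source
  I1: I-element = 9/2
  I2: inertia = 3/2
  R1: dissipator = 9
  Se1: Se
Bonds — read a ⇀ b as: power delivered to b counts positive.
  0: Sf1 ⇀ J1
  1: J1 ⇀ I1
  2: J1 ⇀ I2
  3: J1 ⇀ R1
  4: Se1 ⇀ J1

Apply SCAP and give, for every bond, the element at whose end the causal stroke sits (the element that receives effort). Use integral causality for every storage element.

b0 |Sf1  (Sf1 (Sf) sets flow on bond)
b4 |J1  (source Se1 imposes e)
b1 |I1  (J1 effort already set via bond 4)
b2 |I2  (J1: bond 4 brought effort, rest push out)
b3 |R1  (0-jn J1 has e-setter on 4)

b0 stroke→Sf1
b1 stroke→I1
b2 stroke→I2
b3 stroke→R1
b4 stroke→J1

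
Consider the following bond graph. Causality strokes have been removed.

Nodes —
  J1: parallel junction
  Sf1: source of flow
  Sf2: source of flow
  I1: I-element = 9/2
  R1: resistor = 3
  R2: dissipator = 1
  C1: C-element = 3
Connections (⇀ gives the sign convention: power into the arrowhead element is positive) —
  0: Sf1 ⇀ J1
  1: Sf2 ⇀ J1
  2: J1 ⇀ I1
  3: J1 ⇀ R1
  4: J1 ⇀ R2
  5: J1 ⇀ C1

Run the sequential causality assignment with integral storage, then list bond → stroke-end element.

b0 stroke→Sf1
b1 stroke→Sf2
b2 stroke→I1
b3 stroke→R1
b4 stroke→R2
b5 stroke→J1

bond 0 stroke at Sf1  (source Sf1 imposes f)
bond 1 stroke at Sf2  (Sf2 (Sf) sets flow on bond)
bond 2 stroke at I1  (I1: I, integral causality)
bond 5 stroke at J1  (prefer integral on C1)
bond 3 stroke at R1  (J1 effort already set via bond 5)
bond 4 stroke at R2  (J1 effort already set via bond 5)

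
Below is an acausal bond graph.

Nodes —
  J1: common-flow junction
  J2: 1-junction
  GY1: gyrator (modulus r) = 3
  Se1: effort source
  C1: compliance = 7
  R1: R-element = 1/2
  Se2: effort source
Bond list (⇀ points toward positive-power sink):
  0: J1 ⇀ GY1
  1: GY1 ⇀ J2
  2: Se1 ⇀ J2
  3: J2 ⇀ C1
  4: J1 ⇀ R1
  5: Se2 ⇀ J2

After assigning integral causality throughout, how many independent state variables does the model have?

#2 stroke→J2  (Se1: effort source, stroke at far end)
#5 stroke→J2  (Se2 fixes effort; stroke away)
#3 stroke→J2  (C1 outputs effort q/C1)
#1 stroke→GY1  (J2 needs exactly one f-in)
#0 stroke→GY1  (GY1: gyrator matches bond 1)
#4 stroke→J1  (1-jn J1 has f-setter on 0)

1  (C1 all integral)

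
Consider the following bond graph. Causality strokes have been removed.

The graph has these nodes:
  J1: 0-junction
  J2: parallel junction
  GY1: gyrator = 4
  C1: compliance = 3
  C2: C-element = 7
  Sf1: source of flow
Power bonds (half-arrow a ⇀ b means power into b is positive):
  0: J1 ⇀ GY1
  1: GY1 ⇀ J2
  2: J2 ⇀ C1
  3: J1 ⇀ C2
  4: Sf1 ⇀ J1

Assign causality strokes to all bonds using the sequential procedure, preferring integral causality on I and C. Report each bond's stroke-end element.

#4 |Sf1  (Sf1 fixes flow; stroke at Sf1)
#2 |J2  (C1 integral (e out))
#1 |GY1  (0-jn J2 has e-setter on 2)
#0 |GY1  (through GY1, causality inverts; strokes same side of GY1)
#3 |J1  (J1 needs exactly one e-in)

b0 |GY1
b1 |GY1
b2 |J2
b3 |J1
b4 |Sf1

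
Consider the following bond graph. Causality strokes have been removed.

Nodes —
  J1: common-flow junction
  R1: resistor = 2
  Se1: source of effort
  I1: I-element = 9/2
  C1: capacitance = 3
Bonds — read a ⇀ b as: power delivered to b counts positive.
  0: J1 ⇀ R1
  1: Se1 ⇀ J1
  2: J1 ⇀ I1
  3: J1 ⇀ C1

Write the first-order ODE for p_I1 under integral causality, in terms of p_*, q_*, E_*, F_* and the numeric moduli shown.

dp_I1/dt = E_Se1 - 4*p_I1/9 - q_C1/3

b1 |J1  (source Se1 imposes e)
b2 |I1  (I1 outputs flow p/I1)
b0 |J1  (1-jn J1 has f-setter on 2)
b3 |J1  (J1: bond 2 brought flow, rest push out)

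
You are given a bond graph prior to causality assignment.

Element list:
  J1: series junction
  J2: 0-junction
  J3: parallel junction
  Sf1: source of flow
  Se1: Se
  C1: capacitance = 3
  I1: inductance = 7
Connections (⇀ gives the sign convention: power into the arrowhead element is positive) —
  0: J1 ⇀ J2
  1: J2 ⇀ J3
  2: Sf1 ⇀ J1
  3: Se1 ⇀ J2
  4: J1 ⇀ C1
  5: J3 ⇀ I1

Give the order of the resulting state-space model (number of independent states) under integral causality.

2  (C1, I1 all integral)

β2 stroke→Sf1  (source Sf1 imposes f)
β3 stroke→J2  (Se1 fixes effort; stroke away)
β0 stroke→J1  (1-jn J1 has f-setter on 2)
β4 stroke→J1  (J1 flow already set via bond 2)
β1 stroke→J3  (common-e at J2 fixed by 3)
β5 stroke→I1  (J3: bond 1 brought effort, rest push out)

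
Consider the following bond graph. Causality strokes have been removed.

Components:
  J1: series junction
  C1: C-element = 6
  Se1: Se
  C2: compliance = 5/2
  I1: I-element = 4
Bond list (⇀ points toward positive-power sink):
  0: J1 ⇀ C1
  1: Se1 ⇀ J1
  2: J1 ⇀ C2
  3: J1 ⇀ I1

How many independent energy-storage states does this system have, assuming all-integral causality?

3  (C1, C2, I1 all integral)

β1 stroke at J1  (Se1 (Se) sets effort on bond)
β0 stroke at J1  (C1: C, integral causality)
β2 stroke at J1  (prefer integral on C2)
β3 stroke at I1  (closing 1-jn rule on J1)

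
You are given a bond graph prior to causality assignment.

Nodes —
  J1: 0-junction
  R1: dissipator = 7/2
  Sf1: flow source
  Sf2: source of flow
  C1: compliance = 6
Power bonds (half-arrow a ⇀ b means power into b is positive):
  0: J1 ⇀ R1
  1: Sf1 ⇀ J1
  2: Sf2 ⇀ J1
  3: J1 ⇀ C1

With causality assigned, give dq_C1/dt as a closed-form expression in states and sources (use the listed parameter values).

β1 stroke at Sf1  (source Sf1 imposes f)
β2 stroke at Sf2  (Sf2 (Sf) sets flow on bond)
β3 stroke at J1  (prefer integral on C1)
β0 stroke at R1  (J1: bond 3 brought effort, rest push out)

dq_C1/dt = F_Sf1 + F_Sf2 - q_C1/21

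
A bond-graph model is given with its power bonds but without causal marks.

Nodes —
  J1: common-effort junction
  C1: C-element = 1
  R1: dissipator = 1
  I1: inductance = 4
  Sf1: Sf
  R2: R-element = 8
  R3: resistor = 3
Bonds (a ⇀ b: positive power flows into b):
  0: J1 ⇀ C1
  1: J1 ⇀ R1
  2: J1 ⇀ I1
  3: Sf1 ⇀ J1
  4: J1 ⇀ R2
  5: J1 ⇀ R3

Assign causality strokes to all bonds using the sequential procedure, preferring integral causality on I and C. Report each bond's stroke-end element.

#0 |J1
#1 |R1
#2 |I1
#3 |Sf1
#4 |R2
#5 |R3

bond 3 →Sf1  (Sf1 fixes flow; stroke at Sf1)
bond 0 →J1  (C1 integral (e out))
bond 1 →R1  (J1 effort already set via bond 0)
bond 2 →I1  (0-jn J1 has e-setter on 0)
bond 4 →R2  (0-jn J1 has e-setter on 0)
bond 5 →R3  (0-jn J1 has e-setter on 0)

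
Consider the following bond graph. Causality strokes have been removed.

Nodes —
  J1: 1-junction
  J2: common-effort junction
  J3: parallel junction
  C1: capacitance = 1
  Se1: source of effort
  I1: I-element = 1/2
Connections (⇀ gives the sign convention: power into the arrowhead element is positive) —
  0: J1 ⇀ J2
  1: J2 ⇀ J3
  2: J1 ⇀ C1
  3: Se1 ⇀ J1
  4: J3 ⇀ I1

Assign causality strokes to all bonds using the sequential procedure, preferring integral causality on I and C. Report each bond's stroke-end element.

β0 stroke at J2
β1 stroke at J3
β2 stroke at J1
β3 stroke at J1
β4 stroke at I1

#3 |J1  (source Se1 imposes e)
#2 |J1  (prefer integral on C1)
#0 |J2  (J1: last free bond brings flow in)
#1 |J3  (common-e at J2 fixed by 0)
#4 |I1  (0-jn J3 has e-setter on 1)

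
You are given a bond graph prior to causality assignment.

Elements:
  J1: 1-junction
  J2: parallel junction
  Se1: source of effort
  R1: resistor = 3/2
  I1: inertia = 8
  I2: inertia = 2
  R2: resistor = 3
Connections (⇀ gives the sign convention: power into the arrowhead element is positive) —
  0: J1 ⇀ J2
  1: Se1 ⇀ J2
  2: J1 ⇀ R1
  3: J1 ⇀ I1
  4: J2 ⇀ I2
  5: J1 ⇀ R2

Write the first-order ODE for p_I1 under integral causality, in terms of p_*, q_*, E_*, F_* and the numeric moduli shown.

bond 1 |J2  (Se1 (Se) sets effort on bond)
bond 0 |J1  (J2 effort already set via bond 1)
bond 4 |I2  (common-e at J2 fixed by 1)
bond 3 |I1  (I1: I, integral causality)
bond 2 |J1  (J1 flow already set via bond 3)
bond 5 |J1  (J1: bond 3 brought flow, rest push out)

dp_I1/dt = -E_Se1 - 9*p_I1/16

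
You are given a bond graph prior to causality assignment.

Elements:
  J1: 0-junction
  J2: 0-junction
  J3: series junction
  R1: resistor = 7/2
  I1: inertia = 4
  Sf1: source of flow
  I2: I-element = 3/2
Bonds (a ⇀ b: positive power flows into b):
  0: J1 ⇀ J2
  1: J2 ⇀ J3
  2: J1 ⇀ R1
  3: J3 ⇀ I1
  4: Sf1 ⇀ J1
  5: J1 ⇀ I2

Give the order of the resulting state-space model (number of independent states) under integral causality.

bond 4 →Sf1  (Sf1 fixes flow; stroke at Sf1)
bond 3 →I1  (I1 integral (f out))
bond 1 →J3  (common-f at J3 fixed by 3)
bond 0 →J2  (only one effort-in slot at J2)
bond 5 →I2  (I2 integral (f out))
bond 2 →J1  (J1 needs exactly one e-in)

2  (I1, I2 all integral)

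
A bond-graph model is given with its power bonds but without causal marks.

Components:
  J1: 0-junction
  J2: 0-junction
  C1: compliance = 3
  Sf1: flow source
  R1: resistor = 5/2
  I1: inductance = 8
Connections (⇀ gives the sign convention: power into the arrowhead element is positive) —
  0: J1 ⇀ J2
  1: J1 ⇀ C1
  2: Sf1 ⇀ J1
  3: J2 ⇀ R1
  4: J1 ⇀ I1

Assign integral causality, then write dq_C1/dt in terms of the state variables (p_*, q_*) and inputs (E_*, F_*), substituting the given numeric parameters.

b2 |Sf1  (Sf1 (Sf) sets flow on bond)
b1 |J1  (C1: C, integral causality)
b0 |J2  (J1: bond 1 brought effort, rest push out)
b4 |I1  (common-e at J1 fixed by 1)
b3 |R1  (common-e at J2 fixed by 0)

dq_C1/dt = F_Sf1 - p_I1/8 - 2*q_C1/15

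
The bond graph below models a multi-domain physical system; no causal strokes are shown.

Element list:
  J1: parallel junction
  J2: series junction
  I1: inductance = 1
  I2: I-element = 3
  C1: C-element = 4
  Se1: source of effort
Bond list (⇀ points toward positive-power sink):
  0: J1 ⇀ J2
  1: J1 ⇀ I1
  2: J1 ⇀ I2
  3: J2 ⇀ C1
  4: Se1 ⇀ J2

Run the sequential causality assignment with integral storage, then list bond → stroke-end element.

bond 0 →J1
bond 1 →I1
bond 2 →I2
bond 3 →J2
bond 4 →J2

b4 |J2  (Se1 (Se) sets effort on bond)
b1 |I1  (prefer integral on I1)
b2 |I2  (I2 outputs flow p/I2)
b0 |J1  (only one effort-in slot at J1)
b3 |J2  (1-jn J2 has f-setter on 0)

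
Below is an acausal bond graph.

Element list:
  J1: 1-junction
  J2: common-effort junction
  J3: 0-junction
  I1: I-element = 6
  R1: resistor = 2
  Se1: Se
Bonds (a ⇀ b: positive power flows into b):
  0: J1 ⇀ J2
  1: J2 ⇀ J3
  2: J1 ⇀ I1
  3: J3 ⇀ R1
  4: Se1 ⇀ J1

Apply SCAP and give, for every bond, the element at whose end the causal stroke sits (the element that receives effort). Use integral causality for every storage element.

bond 0 stroke→J1
bond 1 stroke→J2
bond 2 stroke→I1
bond 3 stroke→J3
bond 4 stroke→J1

b4 |J1  (Se1: effort source, stroke at far end)
b2 |I1  (I1: I, integral causality)
b0 |J1  (J1 flow already set via bond 2)
b1 |J2  (J2: last free bond brings effort in)
b3 |J3  (only one effort-in slot at J3)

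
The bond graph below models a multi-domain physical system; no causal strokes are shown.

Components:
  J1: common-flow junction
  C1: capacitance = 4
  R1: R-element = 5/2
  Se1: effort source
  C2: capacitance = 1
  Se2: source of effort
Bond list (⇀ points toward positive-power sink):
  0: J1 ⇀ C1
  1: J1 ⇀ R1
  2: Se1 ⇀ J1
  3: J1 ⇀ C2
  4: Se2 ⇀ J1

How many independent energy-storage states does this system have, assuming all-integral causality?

#2 stroke at J1  (source Se1 imposes e)
#4 stroke at J1  (Se2 fixes effort; stroke away)
#0 stroke at J1  (C1: C, integral causality)
#3 stroke at J1  (prefer integral on C2)
#1 stroke at R1  (J1 needs exactly one f-in)

2  (C1, C2 all integral)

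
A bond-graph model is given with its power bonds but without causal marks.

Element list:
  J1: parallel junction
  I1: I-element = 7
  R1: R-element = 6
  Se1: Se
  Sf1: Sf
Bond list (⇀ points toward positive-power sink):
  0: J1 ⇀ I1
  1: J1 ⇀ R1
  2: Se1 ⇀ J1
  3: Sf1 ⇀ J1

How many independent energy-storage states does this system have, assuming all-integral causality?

bond 2 stroke→J1  (Se1 fixes effort; stroke away)
bond 3 stroke→Sf1  (Sf1 fixes flow; stroke at Sf1)
bond 0 stroke→I1  (J1: bond 2 brought effort, rest push out)
bond 1 stroke→R1  (J1 effort already set via bond 2)

1  (I1 all integral)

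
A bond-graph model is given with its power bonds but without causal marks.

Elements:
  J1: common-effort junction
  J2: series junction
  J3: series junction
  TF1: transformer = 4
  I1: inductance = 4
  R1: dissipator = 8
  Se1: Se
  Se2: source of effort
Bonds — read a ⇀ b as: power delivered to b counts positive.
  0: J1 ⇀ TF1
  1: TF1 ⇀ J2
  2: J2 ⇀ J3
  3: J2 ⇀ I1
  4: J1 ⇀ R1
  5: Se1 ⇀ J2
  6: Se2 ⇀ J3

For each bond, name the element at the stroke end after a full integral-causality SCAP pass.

#0 →TF1
#1 →J2
#2 →J2
#3 →I1
#4 →J1
#5 →J2
#6 →J3

b5 stroke→J2  (Se1: effort source, stroke at far end)
b6 stroke→J3  (Se2 (Se) sets effort on bond)
b2 stroke→J2  (closing 1-jn rule on J3)
b3 stroke→I1  (I1 outputs flow p/I1)
b1 stroke→J2  (J2 flow already set via bond 3)
b0 stroke→TF1  (through TF1, causality passes straight; one stroke at TF1)
b4 stroke→J1  (J1: last free bond brings effort in)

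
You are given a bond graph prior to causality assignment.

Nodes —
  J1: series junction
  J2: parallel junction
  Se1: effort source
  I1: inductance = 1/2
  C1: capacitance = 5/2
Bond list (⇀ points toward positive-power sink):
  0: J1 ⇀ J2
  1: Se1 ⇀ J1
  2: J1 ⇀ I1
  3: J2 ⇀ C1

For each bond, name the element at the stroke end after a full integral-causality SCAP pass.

bond 0 stroke at J1
bond 1 stroke at J1
bond 2 stroke at I1
bond 3 stroke at J2

β1 stroke at J1  (source Se1 imposes e)
β2 stroke at I1  (I1: I, integral causality)
β0 stroke at J1  (J1: bond 2 brought flow, rest push out)
β3 stroke at J2  (J2: last free bond brings effort in)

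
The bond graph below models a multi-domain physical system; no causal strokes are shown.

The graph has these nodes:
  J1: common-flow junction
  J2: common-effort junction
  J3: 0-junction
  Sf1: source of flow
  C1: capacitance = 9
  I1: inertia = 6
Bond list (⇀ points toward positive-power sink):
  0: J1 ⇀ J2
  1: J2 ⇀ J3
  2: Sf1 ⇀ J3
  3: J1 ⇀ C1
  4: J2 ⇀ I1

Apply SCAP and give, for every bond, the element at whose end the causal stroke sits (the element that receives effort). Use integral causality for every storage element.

β2 |Sf1  (Sf1 fixes flow; stroke at Sf1)
β1 |J3  (J3 needs exactly one e-in)
β3 |J1  (C1 outputs effort q/C1)
β0 |J2  (only one flow-in slot at J1)
β4 |I1  (J2: bond 0 brought effort, rest push out)

#0 →J2
#1 →J3
#2 →Sf1
#3 →J1
#4 →I1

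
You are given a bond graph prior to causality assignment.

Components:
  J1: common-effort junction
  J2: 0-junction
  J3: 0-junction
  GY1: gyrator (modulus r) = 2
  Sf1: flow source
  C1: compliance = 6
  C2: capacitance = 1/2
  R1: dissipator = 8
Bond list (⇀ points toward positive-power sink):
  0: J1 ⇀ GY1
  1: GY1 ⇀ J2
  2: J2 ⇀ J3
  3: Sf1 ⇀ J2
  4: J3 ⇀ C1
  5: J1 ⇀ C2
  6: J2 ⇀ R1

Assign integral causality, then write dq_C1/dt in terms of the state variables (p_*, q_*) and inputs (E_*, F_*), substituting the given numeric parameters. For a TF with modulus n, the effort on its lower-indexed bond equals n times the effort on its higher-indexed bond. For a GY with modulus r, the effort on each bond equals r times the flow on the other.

bond 3 stroke at Sf1  (Sf1 (Sf) sets flow on bond)
bond 4 stroke at J3  (C1 integral (e out))
bond 2 stroke at J2  (common-e at J3 fixed by 4)
bond 1 stroke at GY1  (J2: bond 2 brought effort, rest push out)
bond 6 stroke at R1  (common-e at J2 fixed by 2)
bond 0 stroke at GY1  (GY1 both-in/both-out from 1)
bond 5 stroke at J1  (only one effort-in slot at J1)

dq_C1/dt = F_Sf1 - q_C1/48 + q_C2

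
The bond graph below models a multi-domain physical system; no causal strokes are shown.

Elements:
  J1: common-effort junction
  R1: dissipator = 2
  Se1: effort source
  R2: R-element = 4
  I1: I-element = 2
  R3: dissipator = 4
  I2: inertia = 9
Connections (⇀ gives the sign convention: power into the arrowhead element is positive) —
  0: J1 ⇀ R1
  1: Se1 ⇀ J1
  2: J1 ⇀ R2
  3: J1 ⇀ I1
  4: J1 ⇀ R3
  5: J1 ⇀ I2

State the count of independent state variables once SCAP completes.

#1 →J1  (Se1 (Se) sets effort on bond)
#0 →R1  (common-e at J1 fixed by 1)
#2 →R2  (0-jn J1 has e-setter on 1)
#3 →I1  (J1 effort already set via bond 1)
#4 →R3  (0-jn J1 has e-setter on 1)
#5 →I2  (J1: bond 1 brought effort, rest push out)

2  (I1, I2 all integral)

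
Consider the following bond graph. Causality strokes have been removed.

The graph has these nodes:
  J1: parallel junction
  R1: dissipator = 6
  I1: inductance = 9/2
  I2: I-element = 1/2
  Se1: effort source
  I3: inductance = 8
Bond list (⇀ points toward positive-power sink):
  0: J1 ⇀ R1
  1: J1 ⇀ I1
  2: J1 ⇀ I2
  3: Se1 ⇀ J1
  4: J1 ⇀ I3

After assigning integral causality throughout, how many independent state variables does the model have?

#3 |J1  (Se1: effort source, stroke at far end)
#0 |R1  (common-e at J1 fixed by 3)
#1 |I1  (J1 effort already set via bond 3)
#2 |I2  (common-e at J1 fixed by 3)
#4 |I3  (J1 effort already set via bond 3)

3  (I1, I2, I3 all integral)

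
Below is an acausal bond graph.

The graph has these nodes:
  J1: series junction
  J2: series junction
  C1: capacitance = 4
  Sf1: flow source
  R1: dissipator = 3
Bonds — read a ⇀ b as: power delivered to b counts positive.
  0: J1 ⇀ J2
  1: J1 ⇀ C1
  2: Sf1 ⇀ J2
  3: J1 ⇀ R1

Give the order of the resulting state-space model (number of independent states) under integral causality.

1  (C1 all integral)

#2 →Sf1  (Sf1 fixes flow; stroke at Sf1)
#0 →J2  (J2 flow already set via bond 2)
#1 →J1  (1-jn J1 has f-setter on 0)
#3 →J1  (J1: bond 0 brought flow, rest push out)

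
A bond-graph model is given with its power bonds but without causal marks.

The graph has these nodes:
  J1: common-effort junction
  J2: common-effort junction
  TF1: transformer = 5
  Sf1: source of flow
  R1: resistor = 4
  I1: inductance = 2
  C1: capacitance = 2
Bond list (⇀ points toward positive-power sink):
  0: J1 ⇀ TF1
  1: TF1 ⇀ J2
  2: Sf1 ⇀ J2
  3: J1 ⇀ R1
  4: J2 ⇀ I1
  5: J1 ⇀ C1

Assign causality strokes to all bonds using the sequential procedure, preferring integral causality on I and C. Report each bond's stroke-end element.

#2 |Sf1  (source Sf1 imposes f)
#4 |I1  (I1 outputs flow p/I1)
#1 |J2  (J2: last free bond brings effort in)
#0 |TF1  (TF1 one-in-one-out from 1)
#5 |J1  (C1 integral (e out))
#3 |R1  (J1: bond 5 brought effort, rest push out)

#0 →TF1
#1 →J2
#2 →Sf1
#3 →R1
#4 →I1
#5 →J1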